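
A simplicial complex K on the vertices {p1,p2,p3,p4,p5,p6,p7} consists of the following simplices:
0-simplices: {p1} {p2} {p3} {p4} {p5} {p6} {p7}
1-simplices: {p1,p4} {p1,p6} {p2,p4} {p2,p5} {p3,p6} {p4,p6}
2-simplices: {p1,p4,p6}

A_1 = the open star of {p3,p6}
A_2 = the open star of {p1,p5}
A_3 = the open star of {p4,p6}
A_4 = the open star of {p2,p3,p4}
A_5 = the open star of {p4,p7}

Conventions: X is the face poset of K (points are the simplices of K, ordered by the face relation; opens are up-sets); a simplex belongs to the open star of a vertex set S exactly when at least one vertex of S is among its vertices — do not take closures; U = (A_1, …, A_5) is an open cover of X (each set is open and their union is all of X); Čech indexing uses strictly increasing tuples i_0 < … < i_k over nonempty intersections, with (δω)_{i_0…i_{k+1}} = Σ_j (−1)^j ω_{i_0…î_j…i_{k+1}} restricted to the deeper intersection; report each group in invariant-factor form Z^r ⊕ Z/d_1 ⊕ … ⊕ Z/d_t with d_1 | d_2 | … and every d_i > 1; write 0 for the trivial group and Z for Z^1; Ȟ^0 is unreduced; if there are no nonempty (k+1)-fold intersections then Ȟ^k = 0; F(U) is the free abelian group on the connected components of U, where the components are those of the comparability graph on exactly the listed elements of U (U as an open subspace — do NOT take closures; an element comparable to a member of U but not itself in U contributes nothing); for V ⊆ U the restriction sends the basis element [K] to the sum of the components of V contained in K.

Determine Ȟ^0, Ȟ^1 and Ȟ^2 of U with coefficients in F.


Ȟ^0 ≅ Z^2, Ȟ^1 ≅ 0, Ȟ^2 ≅ 0

nonempty intersections:
  A1={{p3},{p6},{p1,p6},{p3,p6},{p4,p6},{p1,p4,p6}} A2={{p1},{p5},{p1,p4},{p1,p6},{p2,p5},{p1,p4,p6}} A3={{p4},{p6},{p1,p4},{p1,p6},{p2,p4},{p3,p6},{p4,p6},{p1,p4,p6}} A4={{p2},{p3},{p4},{p1,p4},{p2,p4},{p2,p5},{p3,p6},{p4,p6},{p1,p4,p6}} A5={{p4},{p7},{p1,p4},{p2,p4},{p4,p6},{p1,p4,p6}}
  A12={{p1,p6},{p1,p4,p6}} A13={{p6},{p1,p6},{p3,p6},{p4,p6},{p1,p4,p6}} A14={{p3},{p3,p6},{p4,p6},{p1,p4,p6}} A15={{p4,p6},{p1,p4,p6}} A23={{p1,p4},{p1,p6},{p1,p4,p6}} A24={{p1,p4},{p2,p5},{p1,p4,p6}} A25={{p1,p4},{p1,p4,p6}} A34={{p4},{p1,p4},{p2,p4},{p3,p6},{p4,p6},{p1,p4,p6}} A35={{p4},{p1,p4},{p2,p4},{p4,p6},{p1,p4,p6}} A45={{p4},{p1,p4},{p2,p4},{p4,p6},{p1,p4,p6}}
  A123={{p1,p6},{p1,p4,p6}} A124={{p1,p4,p6}} A125={{p1,p4,p6}} A134={{p3,p6},{p4,p6},{p1,p4,p6}} A135={{p4,p6},{p1,p4,p6}} A145={{p4,p6},{p1,p4,p6}} A234={{p1,p4},{p1,p4,p6}} A235={{p1,p4},{p1,p4,p6}} A245={{p1,p4},{p1,p4,p6}} A345={{p4},{p1,p4},{p2,p4},{p4,p6},{p1,p4,p6}}
  A1234={{p1,p4,p6}} A1235={{p1,p4,p6}} A1245={{p1,p4,p6}} A1345={{p4,p6},{p1,p4,p6}} A2345={{p1,p4},{p1,p4,p6}}
  A12345={{p1,p4,p6}}
components per intersection:
  A1: {{p3},{p6},{p1,p6},{p3,p6},{p4,p6},{p1,p4,p6}}
  A2: {{p1},{p1,p4},{p1,p6},{p1,p4,p6}} {{p5},{p2,p5}}
  A3: {{p4},{p6},{p1,p4},{p1,p6},{p2,p4},{p3,p6},{p4,p6},{p1,p4,p6}}
  A4: {{p2},{p4},{p1,p4},{p2,p4},{p2,p5},{p4,p6},{p1,p4,p6}} {{p3},{p3,p6}}
  A5: {{p4},{p1,p4},{p2,p4},{p4,p6},{p1,p4,p6}} {{p7}}
  A12: {{p1,p6},{p1,p4,p6}}
  A13: {{p6},{p1,p6},{p3,p6},{p4,p6},{p1,p4,p6}}
  A14: {{p3},{p3,p6}} {{p4,p6},{p1,p4,p6}}
  A15: {{p4,p6},{p1,p4,p6}}
  A23: {{p1,p4},{p1,p6},{p1,p4,p6}}
  A24: {{p1,p4},{p1,p4,p6}} {{p2,p5}}
  A25: {{p1,p4},{p1,p4,p6}}
  A34: {{p4},{p1,p4},{p2,p4},{p4,p6},{p1,p4,p6}} {{p3,p6}}
  A35: {{p4},{p1,p4},{p2,p4},{p4,p6},{p1,p4,p6}}
  A45: {{p4},{p1,p4},{p2,p4},{p4,p6},{p1,p4,p6}}
  A123: {{p1,p6},{p1,p4,p6}}
  A124: {{p1,p4,p6}}
  A125: {{p1,p4,p6}}
  A134: {{p3,p6}} {{p4,p6},{p1,p4,p6}}
  A135: {{p4,p6},{p1,p4,p6}}
  A145: {{p4,p6},{p1,p4,p6}}
  A234: {{p1,p4},{p1,p4,p6}}
  A235: {{p1,p4},{p1,p4,p6}}
  A245: {{p1,p4},{p1,p4,p6}}
  A345: {{p4},{p1,p4},{p2,p4},{p4,p6},{p1,p4,p6}}
  A1234: {{p1,p4,p6}}
  A1235: {{p1,p4,p6}}
  A1245: {{p1,p4,p6}}
  A1345: {{p4,p6},{p1,p4,p6}}
  A2345: {{p1,p4},{p1,p4,p6}}
  A12345: {{p1,p4,p6}}
C dims 8,13,11,5; δ0: rk 6, SNF 1^6; δ1: rk 7, SNF 1^7; δ2: rk 4, SNF 1^4
Ȟ^0: (8−6)−0=2 ⇒ Z^2
Ȟ^1: (13−7)−6=0 ⇒ 0
Ȟ^2: (11−4)−7=0 ⇒ 0


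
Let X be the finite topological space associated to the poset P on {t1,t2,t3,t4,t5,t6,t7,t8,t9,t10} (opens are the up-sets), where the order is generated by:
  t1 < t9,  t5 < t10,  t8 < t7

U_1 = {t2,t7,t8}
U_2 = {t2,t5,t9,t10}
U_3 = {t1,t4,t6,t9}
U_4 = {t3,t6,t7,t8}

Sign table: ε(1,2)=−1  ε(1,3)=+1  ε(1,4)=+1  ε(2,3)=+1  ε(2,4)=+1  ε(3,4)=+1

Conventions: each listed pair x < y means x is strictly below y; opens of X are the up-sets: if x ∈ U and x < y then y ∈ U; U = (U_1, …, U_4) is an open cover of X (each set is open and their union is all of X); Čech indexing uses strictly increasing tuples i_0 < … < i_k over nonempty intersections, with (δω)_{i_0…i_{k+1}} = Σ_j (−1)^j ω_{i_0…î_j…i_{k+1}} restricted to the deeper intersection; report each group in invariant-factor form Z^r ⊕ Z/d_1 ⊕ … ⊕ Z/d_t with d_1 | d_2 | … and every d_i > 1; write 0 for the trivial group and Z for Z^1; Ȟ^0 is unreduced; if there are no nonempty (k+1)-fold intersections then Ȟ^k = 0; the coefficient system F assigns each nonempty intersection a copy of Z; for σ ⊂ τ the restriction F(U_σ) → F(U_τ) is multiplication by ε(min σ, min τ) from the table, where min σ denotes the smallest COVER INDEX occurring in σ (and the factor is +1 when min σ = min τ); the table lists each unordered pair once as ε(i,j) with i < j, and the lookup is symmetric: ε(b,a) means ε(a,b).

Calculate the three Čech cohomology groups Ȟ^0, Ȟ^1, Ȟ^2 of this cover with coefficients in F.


Ȟ^0 ≅ 0,  Ȟ^1 ≅ Z/2,  Ȟ^2 ≅ 0

nerve simplices:
  U12={t2} U14={t7,t8} U23={t9} U34={t6}
C dims 4,4; δ0: rk 4, SNF 1^3·2
degree 0: 4−4−0 = 0 → Ȟ^0 ≅ 0
degree 1: 4−0−4 = 0 plus torsion [2] → Ȟ^1 ≅ Z/2
degree 2: 0−0−0 = 0 → Ȟ^2 ≅ 0


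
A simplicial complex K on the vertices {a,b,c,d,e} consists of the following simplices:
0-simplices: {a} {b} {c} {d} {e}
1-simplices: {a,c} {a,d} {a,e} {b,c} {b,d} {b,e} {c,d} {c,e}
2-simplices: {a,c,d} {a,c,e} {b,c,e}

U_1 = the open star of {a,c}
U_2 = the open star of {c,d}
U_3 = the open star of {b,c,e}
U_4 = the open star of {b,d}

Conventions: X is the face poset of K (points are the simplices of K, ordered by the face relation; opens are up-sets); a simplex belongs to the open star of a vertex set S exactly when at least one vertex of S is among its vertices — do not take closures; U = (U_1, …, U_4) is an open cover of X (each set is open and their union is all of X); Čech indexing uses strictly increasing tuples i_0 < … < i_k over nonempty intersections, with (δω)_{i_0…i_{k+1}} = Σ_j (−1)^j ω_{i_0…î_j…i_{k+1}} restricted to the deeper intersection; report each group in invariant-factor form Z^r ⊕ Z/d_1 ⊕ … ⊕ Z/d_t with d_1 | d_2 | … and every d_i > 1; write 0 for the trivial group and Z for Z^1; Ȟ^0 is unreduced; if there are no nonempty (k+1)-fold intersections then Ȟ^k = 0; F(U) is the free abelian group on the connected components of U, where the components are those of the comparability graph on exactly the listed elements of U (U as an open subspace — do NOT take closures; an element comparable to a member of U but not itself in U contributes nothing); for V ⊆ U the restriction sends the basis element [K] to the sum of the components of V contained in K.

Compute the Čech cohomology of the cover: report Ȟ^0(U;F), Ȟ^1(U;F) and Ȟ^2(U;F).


Ȟ^0(U;F) ≅ Z, Ȟ^1(U;F) ≅ Z and Ȟ^2(U;F) ≅ 0

nerve of the cover:
  U1={{a},{c},{a,c},{a,d},{a,e},{b,c},{c,d},{c,e},{a,c,d},{a,c,e},{b,c,e}} U2={{c},{d},{a,c},{a,d},{b,c},{b,d},{c,d},{c,e},{a,c,d},{a,c,e},{b,c,e}} U3={{b},{c},{e},{a,c},{a,e},{b,c},{b,d},{b,e},{c,d},{c,e},{a,c,d},{a,c,e},{b,c,e}} U4={{b},{d},{a,d},{b,c},{b,d},{b,e},{c,d},{a,c,d},{b,c,e}}
  U12={{c},{a,c},{a,d},{b,c},{c,d},{c,e},{a,c,d},{a,c,e},{b,c,e}} U13={{c},{a,c},{a,e},{b,c},{c,d},{c,e},{a,c,d},{a,c,e},{b,c,e}} U14={{a,d},{b,c},{c,d},{a,c,d},{b,c,e}} U23={{c},{a,c},{b,c},{b,d},{c,d},{c,e},{a,c,d},{a,c,e},{b,c,e}} U24={{d},{a,d},{b,c},{b,d},{c,d},{a,c,d},{b,c,e}} U34={{b},{b,c},{b,d},{b,e},{c,d},{a,c,d},{b,c,e}}
  U123={{c},{a,c},{b,c},{c,d},{c,e},{a,c,d},{a,c,e},{b,c,e}} U124={{a,d},{b,c},{c,d},{a,c,d},{b,c,e}} U134={{b,c},{c,d},{a,c,d},{b,c,e}} U234={{b,c},{b,d},{c,d},{a,c,d},{b,c,e}}
  U1234={{b,c},{c,d},{a,c,d},{b,c,e}}
components per intersection:
  U1: {{a},{c},{a,c},{a,d},{a,e},{b,c},{c,d},{c,e},{a,c,d},{a,c,e},{b,c,e}}
  U2: {{c},{d},{a,c},{a,d},{b,c},{b,d},{c,d},{c,e},{a,c,d},{a,c,e},{b,c,e}}
  U3: {{b},{c},{e},{a,c},{a,e},{b,c},{b,d},{b,e},{c,d},{c,e},{a,c,d},{a,c,e},{b,c,e}}
  U4: {{b},{d},{a,d},{b,c},{b,d},{b,e},{c,d},{a,c,d},{b,c,e}}
  U12: {{c},{a,c},{a,d},{b,c},{c,d},{c,e},{a,c,d},{a,c,e},{b,c,e}}
  U13: {{c},{a,c},{a,e},{b,c},{c,d},{c,e},{a,c,d},{a,c,e},{b,c,e}}
  U14: {{a,d},{c,d},{a,c,d}} {{b,c},{b,c,e}}
  U23: {{c},{a,c},{b,c},{c,d},{c,e},{a,c,d},{a,c,e},{b,c,e}} {{b,d}}
  U24: {{d},{a,d},{b,d},{c,d},{a,c,d}} {{b,c},{b,c,e}}
  U34: {{b},{b,c},{b,d},{b,e},{b,c,e}} {{c,d},{a,c,d}}
  U123: {{c},{a,c},{b,c},{c,d},{c,e},{a,c,d},{a,c,e},{b,c,e}}
  U124: {{a,d},{c,d},{a,c,d}} {{b,c},{b,c,e}}
  U134: {{b,c},{b,c,e}} {{c,d},{a,c,d}}
  U234: {{b,c},{b,c,e}} {{b,d}} {{c,d},{a,c,d}}
  U1234: {{b,c},{b,c,e}} {{c,d},{a,c,d}}
C dims 4,10,8,2; δ0: rk 3, SNF 1^3; δ1: rk 6, SNF 1^6; δ2: rk 2, SNF 1^2
Ȟ^0 = (4 − 3) − 0 = 1, so Ȟ^0 ≅ Z
Ȟ^1 = (10 − 6) − 3 = 1, so Ȟ^1 ≅ Z
Ȟ^2 = (8 − 2) − 6 = 0, so Ȟ^2 ≅ 0


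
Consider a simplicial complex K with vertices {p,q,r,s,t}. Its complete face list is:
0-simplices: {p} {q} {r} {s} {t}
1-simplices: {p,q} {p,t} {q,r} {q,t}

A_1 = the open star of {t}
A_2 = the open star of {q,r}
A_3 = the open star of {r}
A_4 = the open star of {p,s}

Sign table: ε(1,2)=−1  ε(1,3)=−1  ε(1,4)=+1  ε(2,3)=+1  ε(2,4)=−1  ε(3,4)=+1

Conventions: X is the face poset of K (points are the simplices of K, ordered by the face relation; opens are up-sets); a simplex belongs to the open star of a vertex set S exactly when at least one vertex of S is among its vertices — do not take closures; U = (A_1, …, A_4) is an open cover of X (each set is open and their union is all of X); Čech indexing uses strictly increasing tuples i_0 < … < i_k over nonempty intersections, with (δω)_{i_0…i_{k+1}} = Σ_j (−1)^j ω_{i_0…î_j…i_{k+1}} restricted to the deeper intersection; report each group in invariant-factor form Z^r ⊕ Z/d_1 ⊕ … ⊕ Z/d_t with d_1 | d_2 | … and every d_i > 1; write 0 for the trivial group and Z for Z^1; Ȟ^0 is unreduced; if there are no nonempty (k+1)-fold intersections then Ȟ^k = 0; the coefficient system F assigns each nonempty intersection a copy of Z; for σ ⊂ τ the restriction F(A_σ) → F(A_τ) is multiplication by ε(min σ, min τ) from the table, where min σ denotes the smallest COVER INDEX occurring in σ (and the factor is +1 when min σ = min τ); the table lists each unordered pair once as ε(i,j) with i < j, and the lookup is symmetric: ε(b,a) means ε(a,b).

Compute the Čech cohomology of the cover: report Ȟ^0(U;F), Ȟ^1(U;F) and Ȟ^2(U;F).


cover nerve:
  A1={{t},{p,t},{q,t}} A2={{q},{r},{p,q},{q,r},{q,t}} A3={{r},{q,r}} A4={{p},{s},{p,q},{p,t}}
  A12={{q,t}} A14={{p,t}} A23={{r},{q,r}} A24={{p,q}}
C dims 4,4; δ0: rk 3, SNF 1^3
Ȟ^0: (4−3)−0=1 ⇒ Z
Ȟ^1: (4−0)−3=1 ⇒ Z
Ȟ^2: (0−0)−0=0 ⇒ 0

Ȟ^0(U;F) ≅ Z, Ȟ^1(U;F) ≅ Z, Ȟ^2(U;F) ≅ 0


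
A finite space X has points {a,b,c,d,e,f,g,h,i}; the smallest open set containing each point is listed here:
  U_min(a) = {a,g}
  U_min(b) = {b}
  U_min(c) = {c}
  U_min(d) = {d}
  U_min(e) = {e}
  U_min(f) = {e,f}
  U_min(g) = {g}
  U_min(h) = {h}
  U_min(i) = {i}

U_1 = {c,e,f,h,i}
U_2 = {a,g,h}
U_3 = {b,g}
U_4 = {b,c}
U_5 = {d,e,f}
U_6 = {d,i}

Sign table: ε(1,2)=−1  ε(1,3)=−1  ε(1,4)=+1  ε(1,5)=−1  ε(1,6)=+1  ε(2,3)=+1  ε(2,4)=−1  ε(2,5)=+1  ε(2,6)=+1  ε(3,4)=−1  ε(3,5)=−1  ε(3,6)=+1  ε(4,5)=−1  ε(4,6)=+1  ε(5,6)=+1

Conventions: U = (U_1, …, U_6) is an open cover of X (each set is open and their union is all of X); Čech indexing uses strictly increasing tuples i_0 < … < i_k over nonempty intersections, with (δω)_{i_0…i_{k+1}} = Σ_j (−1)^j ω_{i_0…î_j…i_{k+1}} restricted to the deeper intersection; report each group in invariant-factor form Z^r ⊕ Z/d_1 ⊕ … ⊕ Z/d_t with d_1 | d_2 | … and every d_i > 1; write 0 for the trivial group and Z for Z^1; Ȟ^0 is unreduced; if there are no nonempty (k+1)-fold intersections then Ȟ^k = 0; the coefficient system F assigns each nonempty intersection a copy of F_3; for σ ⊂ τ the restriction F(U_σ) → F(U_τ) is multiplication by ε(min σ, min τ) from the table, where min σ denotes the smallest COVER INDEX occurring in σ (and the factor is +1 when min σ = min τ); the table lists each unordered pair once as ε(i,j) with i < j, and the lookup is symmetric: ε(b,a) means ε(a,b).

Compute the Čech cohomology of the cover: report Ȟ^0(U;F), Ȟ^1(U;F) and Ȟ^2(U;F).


Ȟ^0 ≅ 0, Ȟ^1 ≅ Z/3, Ȟ^2 ≅ 0

nerve of the cover:
  U12={h} U14={c} U15={e,f} U16={i} U23={g} U34={b} U56={d}
C dims 6,7; δ0: rk_F3 6
Ȟ^0 = (6 − 6) − 0 = 0, so Ȟ^0 ≅ 0
Ȟ^1 = (7 − 0) − 6 = 1, so Ȟ^1 ≅ Z/3
Ȟ^2 = (0 − 0) − 0 = 0, so Ȟ^2 ≅ 0


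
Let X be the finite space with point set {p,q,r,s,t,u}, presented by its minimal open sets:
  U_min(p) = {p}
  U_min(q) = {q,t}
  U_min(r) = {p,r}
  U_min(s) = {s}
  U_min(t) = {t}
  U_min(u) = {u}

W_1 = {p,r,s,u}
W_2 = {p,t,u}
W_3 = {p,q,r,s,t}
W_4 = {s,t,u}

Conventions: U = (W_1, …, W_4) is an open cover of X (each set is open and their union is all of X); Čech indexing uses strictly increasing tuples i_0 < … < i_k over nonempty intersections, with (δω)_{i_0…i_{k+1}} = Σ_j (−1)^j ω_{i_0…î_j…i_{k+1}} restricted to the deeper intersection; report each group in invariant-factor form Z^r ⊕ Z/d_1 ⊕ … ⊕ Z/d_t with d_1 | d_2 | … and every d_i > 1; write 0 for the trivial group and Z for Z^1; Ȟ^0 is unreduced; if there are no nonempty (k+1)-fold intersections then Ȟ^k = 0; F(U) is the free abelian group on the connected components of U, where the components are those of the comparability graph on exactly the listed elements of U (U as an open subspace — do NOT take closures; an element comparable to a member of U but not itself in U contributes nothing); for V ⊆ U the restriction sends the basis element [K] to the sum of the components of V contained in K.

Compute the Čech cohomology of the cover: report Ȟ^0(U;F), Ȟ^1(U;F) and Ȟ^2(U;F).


Ȟ^0 = Z^4,  Ȟ^1 = 0,  Ȟ^2 = 0

nerve simplices:
  W12={p,u} W13={p,r,s} W14={s,u} W23={p,t} W24={t,u} W34={s,t}
  W123={p} W124={u} W134={s} W234={t}
components per intersection:
  W1: {p,r} {s} {u}
  W2: {p} {t} {u}
  W3: {p,r} {q,t} {s}
  W4: {s} {t} {u}
  W12: {p} {u}
  W13: {p,r} {s}
  W14: {s} {u}
  W23: {p} {t}
  W24: {t} {u}
  W34: {s} {t}
  W123: {p}
  W124: {u}
  W134: {s}
  W234: {t}
C dims 12,12,4; δ0: rk 8, SNF 1^8; δ1: rk 4, SNF 1^4
degree 0: 12−8−0 = 4 → Ȟ^0 ≅ Z^4
degree 1: 12−4−8 = 0 → Ȟ^1 ≅ 0
degree 2: 4−0−4 = 0 → Ȟ^2 ≅ 0


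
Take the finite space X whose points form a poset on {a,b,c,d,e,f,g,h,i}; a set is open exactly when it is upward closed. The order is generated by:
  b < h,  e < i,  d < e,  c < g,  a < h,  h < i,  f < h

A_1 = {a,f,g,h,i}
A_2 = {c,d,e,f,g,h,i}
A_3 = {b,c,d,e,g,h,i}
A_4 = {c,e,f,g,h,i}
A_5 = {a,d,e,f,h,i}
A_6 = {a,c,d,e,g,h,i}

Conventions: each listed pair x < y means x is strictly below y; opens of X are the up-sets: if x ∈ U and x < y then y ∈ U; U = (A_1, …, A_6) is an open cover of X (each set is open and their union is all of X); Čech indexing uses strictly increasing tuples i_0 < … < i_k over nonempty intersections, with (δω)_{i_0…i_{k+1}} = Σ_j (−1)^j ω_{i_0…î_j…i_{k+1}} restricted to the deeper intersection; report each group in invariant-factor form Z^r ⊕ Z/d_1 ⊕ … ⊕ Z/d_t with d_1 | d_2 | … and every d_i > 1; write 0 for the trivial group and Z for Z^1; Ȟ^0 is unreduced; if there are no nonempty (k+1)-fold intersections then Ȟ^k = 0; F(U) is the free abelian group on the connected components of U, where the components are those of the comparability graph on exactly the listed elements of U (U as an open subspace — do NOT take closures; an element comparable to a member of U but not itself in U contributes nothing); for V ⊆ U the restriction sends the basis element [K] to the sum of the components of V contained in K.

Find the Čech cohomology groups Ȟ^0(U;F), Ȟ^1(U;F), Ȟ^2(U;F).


Ȟ^0 ≅ Z^2; Ȟ^1 ≅ 0; Ȟ^2 ≅ 0

cover nerve:
  A12={f,g,h,i} A13={g,h,i} A14={f,g,h,i} A15={a,f,h,i} A16={a,g,h,i} A23={c,d,e,g,h,i} A24={c,e,f,g,h,i} A25={d,e,f,h,i} A26={c,d,e,g,h,i} A34={c,e,g,h,i} A35={d,e,h,i} A36={c,d,e,g,h,i} A45={e,f,h,i} A46={c,e,g,h,i} A56={a,d,e,h,i}
  A123={g,h,i} A124={f,g,h,i} A125={f,h,i} A126={g,h,i} A134={g,h,i} A135={h,i} A136={g,h,i} A145={f,h,i} A146={g,h,i} A156={a,h,i} A234={c,e,g,h,i} A235={d,e,h,i} A236={c,d,e,g,h,i} A245={e,f,h,i} A246={c,e,g,h,i} A256={d,e,h,i} A345={e,h,i} A346={c,e,g,h,i} A356={d,e,h,i} A456={e,h,i}
  A1234={g,h,i} A1235={h,i} A1236={g,h,i} A1245={f,h,i} A1246={g,h,i} A1256={h,i} A1345={h,i} A1346={g,h,i} A1356={h,i} A1456={h,i} A2345={e,h,i} A2346={c,e,g,h,i} A2356={d,e,h,i} A2456={e,h,i} A3456={e,h,i}
  A12345={h,i} A12346={g,h,i} A12356={h,i} A12456={h,i} A13456={h,i} A23456={e,h,i}
  A123456={h,i}
components per intersection:
  A1: {a,f,h,i} {g}
  A2: {c,g} {d,e,f,h,i}
  A3: {b,d,e,h,i} {c,g}
  A4: {c,g} {e,f,h,i}
  A5: {a,d,e,f,h,i}
  A6: {a,d,e,h,i} {c,g}
  A12: {f,h,i} {g}
  A13: {g} {h,i}
  A14: {f,h,i} {g}
  A15: {a,f,h,i}
  A16: {a,h,i} {g}
  A23: {c,g} {d,e,h,i}
  A24: {c,g} {e,f,h,i}
  A25: {d,e,f,h,i}
  A26: {c,g} {d,e,h,i}
  A34: {c,g} {e,h,i}
  A35: {d,e,h,i}
  A36: {c,g} {d,e,h,i}
  A45: {e,f,h,i}
  A46: {c,g} {e,h,i}
  A56: {a,d,e,h,i}
  A123: {g} {h,i}
  A124: {f,h,i} {g}
  A125: {f,h,i}
  A126: {g} {h,i}
  A134: {g} {h,i}
  A135: {h,i}
  A136: {g} {h,i}
  A145: {f,h,i}
  A146: {g} {h,i}
  A156: {a,h,i}
  A234: {c,g} {e,h,i}
  A235: {d,e,h,i}
  A236: {c,g} {d,e,h,i}
  A245: {e,f,h,i}
  A246: {c,g} {e,h,i}
  A256: {d,e,h,i}
  A345: {e,h,i}
  A346: {c,g} {e,h,i}
  A356: {d,e,h,i}
  A456: {e,h,i}
  A1234: {g} {h,i}
  A1235: {h,i}
  A1236: {g} {h,i}
  A1245: {f,h,i}
  A1246: {g} {h,i}
  A1256: {h,i}
  A1345: {h,i}
  A1346: {g} {h,i}
  A1356: {h,i}
  A1456: {h,i}
  A2345: {e,h,i}
  A2346: {c,g} {e,h,i}
  A2356: {d,e,h,i}
  A2456: {e,h,i}
  A3456: {e,h,i}
  A12345: {h,i}
  A12346: {g} {h,i}
  A12356: {h,i}
  A12456: {h,i}
  A13456: {h,i}
  A23456: {e,h,i}
  A123456: {h,i}
C dims 11,25,30,20; δ0: rk 9, SNF 1^9; δ1: rk 16, SNF 1^16; δ2: rk 14, SNF 1^14
Ȟ^0: (11−9)−0=2 ⇒ Z^2
Ȟ^1: (25−16)−9=0 ⇒ 0
Ȟ^2: (30−14)−16=0 ⇒ 0


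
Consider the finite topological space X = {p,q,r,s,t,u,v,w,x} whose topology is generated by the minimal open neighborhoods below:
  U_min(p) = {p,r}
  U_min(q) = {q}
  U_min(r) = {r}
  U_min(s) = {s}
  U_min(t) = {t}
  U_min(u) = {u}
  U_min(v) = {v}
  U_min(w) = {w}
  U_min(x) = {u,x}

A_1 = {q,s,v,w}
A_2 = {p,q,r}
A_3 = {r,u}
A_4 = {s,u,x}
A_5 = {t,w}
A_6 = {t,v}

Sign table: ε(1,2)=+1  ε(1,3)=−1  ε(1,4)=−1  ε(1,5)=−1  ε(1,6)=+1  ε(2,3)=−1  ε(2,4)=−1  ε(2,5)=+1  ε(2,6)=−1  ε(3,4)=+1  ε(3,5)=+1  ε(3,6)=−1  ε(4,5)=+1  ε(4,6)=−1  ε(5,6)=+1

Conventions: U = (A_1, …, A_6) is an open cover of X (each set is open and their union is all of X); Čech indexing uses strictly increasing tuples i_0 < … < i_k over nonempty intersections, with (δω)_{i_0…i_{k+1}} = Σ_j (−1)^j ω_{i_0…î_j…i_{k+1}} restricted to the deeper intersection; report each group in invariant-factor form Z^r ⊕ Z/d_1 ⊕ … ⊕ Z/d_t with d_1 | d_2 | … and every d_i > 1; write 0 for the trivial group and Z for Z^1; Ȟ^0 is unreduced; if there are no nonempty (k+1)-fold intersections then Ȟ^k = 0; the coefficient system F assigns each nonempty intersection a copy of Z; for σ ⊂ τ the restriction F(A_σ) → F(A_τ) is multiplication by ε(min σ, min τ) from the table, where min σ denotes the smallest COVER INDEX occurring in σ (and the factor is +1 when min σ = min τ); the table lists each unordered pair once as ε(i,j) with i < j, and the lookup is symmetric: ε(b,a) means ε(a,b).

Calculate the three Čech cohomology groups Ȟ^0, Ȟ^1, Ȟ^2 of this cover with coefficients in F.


Ȟ^0 ≅ 0, Ȟ^1 ≅ Z ⊕ Z/2, Ȟ^2 ≅ 0

cover nerve:
  A12={q} A14={s} A15={w} A16={v} A23={r} A34={u} A56={t}
C dims 6,7; δ0: rk 6, SNF 1^5·2
Ȟ^0: (6−6)−0=0 ⇒ 0
Ȟ^1: (7−0)−6=1 plus torsion [2] ⇒ Z ⊕ Z/2
Ȟ^2: (0−0)−0=0 ⇒ 0


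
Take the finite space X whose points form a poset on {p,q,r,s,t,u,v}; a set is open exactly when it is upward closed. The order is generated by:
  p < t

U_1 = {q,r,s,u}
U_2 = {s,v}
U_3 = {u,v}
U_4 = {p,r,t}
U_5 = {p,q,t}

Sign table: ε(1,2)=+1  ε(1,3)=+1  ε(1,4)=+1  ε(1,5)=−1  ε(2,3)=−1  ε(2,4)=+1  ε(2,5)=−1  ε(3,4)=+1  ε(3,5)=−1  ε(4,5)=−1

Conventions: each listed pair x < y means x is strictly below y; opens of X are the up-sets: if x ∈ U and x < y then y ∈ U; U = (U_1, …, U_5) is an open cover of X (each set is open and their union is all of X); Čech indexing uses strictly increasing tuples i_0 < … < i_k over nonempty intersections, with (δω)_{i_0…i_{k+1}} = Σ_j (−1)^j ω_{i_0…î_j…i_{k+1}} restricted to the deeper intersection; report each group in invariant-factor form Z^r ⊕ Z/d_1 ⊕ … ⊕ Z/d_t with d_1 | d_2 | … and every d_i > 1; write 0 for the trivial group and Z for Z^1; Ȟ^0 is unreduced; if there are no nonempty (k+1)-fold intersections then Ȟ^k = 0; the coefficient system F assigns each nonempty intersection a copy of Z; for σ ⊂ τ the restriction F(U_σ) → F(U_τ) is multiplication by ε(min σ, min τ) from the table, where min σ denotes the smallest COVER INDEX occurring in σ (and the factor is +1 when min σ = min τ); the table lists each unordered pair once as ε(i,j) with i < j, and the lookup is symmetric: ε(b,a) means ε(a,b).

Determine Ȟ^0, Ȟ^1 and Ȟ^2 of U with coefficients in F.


intersection data:
  U12={s} U13={u} U14={r} U15={q} U23={v} U45={p,t}
C dims 5,6; δ0: rk 5, SNF 1^4·2
Ȟ^0 = (5 − 5) − 0 = 0, so Ȟ^0 ≅ 0
Ȟ^1 = (6 − 0) − 5 = 1 plus torsion [2], so Ȟ^1 ≅ Z ⊕ Z/2
Ȟ^2 = (0 − 0) − 0 = 0, so Ȟ^2 ≅ 0

Ȟ^0(U;F) ≅ 0, Ȟ^1(U;F) ≅ Z ⊕ Z/2, Ȟ^2(U;F) ≅ 0


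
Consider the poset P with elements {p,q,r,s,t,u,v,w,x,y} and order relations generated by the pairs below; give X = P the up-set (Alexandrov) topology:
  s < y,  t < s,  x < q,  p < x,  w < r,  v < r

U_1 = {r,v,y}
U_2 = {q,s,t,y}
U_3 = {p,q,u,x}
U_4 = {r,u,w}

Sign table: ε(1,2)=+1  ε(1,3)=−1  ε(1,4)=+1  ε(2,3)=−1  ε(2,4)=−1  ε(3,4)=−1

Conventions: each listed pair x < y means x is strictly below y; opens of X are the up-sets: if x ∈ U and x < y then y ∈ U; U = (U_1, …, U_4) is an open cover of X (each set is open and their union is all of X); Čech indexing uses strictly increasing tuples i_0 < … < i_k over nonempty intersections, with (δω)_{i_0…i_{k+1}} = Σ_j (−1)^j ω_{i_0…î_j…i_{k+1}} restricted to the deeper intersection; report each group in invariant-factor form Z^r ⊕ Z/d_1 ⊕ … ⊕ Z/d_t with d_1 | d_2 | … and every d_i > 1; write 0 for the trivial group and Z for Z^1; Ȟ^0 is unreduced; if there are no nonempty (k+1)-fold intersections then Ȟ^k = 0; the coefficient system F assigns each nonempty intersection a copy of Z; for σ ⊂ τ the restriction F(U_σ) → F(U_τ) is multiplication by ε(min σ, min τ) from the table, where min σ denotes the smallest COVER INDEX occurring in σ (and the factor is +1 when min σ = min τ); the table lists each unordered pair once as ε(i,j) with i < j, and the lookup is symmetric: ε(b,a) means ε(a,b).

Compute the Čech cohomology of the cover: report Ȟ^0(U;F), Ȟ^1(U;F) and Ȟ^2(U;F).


Ȟ^0 = Z, Ȟ^1 = Z, Ȟ^2 = 0

nerve simplices:
  U12={y} U14={r} U23={q} U34={u}
C dims 4,4; δ0: rk 3, SNF 1^3
degree 0: 4−3−0 = 1 → Ȟ^0 ≅ Z
degree 1: 4−0−3 = 1 → Ȟ^1 ≅ Z
degree 2: 0−0−0 = 0 → Ȟ^2 ≅ 0


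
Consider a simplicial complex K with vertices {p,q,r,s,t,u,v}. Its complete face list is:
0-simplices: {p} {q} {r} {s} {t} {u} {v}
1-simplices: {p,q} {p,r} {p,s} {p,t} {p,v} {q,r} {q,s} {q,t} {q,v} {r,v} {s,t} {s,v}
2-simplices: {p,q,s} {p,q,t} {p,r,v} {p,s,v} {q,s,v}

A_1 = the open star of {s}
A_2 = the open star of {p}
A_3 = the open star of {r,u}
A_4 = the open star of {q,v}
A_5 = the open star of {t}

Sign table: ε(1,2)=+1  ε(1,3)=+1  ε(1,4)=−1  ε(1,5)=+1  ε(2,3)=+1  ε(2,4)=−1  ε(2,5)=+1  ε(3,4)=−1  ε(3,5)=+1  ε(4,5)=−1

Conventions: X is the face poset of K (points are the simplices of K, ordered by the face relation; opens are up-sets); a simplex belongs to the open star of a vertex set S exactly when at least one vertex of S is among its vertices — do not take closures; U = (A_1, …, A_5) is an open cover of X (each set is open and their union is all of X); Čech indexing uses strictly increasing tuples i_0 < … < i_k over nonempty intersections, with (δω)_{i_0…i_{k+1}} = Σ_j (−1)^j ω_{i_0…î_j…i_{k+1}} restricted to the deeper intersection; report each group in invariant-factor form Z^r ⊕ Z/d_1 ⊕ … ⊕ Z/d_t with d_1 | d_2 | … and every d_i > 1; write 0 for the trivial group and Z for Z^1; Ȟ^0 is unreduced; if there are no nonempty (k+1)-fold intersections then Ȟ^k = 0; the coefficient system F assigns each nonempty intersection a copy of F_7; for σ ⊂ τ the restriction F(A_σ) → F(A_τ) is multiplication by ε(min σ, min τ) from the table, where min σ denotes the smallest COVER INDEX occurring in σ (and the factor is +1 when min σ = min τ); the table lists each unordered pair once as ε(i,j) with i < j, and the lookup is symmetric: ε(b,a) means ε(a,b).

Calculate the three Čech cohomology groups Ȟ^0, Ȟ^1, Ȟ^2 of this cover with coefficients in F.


Ȟ^0 ≅ Z/7, Ȟ^1 ≅ Z/7 and Ȟ^2 ≅ 0

intersection data:
  A1={{s},{p,s},{q,s},{s,t},{s,v},{p,q,s},{p,s,v},{q,s,v}} A2={{p},{p,q},{p,r},{p,s},{p,t},{p,v},{p,q,s},{p,q,t},{p,r,v},{p,s,v}} A3={{r},{u},{p,r},{q,r},{r,v},{p,r,v}} A4={{q},{v},{p,q},{p,v},{q,r},{q,s},{q,t},{q,v},{r,v},{s,v},{p,q,s},{p,q,t},{p,r,v},{p,s,v},{q,s,v}} A5={{t},{p,t},{q,t},{s,t},{p,q,t}}
  A12={{p,s},{p,q,s},{p,s,v}} A14={{q,s},{s,v},{p,q,s},{p,s,v},{q,s,v}} A15={{s,t}} A23={{p,r},{p,r,v}} A24={{p,q},{p,v},{p,q,s},{p,q,t},{p,r,v},{p,s,v}} A25={{p,t},{p,q,t}} A34={{q,r},{r,v},{p,r,v}} A45={{q,t},{p,q,t}}
  A124={{p,q,s},{p,s,v}} A234={{p,r,v}} A245={{p,q,t}}
C dims 5,8,3; δ0: rk_F7 4; δ1: rk_F7 3
Ȟ^0 = (5 − 4) − 0 = 1, so Ȟ^0 ≅ Z/7
Ȟ^1 = (8 − 3) − 4 = 1, so Ȟ^1 ≅ Z/7
Ȟ^2 = (3 − 0) − 3 = 0, so Ȟ^2 ≅ 0


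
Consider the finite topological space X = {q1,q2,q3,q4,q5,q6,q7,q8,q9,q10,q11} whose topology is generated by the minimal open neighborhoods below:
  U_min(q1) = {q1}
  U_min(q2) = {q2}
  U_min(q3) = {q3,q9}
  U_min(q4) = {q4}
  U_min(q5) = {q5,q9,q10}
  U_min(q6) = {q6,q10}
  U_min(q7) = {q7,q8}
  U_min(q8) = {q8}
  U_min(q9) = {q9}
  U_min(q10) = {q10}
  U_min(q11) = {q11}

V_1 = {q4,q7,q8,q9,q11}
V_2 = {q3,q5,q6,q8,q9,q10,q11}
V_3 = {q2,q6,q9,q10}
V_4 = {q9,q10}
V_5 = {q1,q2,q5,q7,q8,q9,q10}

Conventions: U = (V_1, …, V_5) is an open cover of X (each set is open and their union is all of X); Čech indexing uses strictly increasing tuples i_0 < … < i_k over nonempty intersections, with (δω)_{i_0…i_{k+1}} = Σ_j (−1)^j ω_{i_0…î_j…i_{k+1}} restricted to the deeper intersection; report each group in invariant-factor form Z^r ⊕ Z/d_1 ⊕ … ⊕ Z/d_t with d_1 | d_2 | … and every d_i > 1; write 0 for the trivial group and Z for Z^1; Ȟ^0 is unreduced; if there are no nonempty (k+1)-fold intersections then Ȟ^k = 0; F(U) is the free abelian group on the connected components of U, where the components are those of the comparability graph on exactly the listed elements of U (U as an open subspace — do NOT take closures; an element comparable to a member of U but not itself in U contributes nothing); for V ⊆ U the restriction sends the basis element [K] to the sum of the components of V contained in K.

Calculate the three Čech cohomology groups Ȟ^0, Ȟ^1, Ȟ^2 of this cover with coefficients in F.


Ȟ^0 ≅ Z^6, Ȟ^1 ≅ 0 and Ȟ^2 ≅ 0

cover nerve:
  V12={q8,q9,q11} V13={q9} V14={q9} V15={q7,q8,q9} V23={q6,q9,q10} V24={q9,q10} V25={q5,q8,q9,q10} V34={q9,q10} V35={q2,q9,q10} V45={q9,q10}
  V123={q9} V124={q9} V125={q8,q9} V134={q9} V135={q9} V145={q9} V234={q9,q10} V235={q9,q10} V245={q9,q10} V345={q9,q10}
  V1234={q9} V1235={q9} V1245={q9} V1345={q9} V2345={q9,q10}
  V12345={q9}
components per intersection:
  V1: {q4} {q7,q8} {q9} {q11}
  V2: {q3,q5,q6,q9,q10} {q8} {q11}
  V3: {q2} {q6,q10} {q9}
  V4: {q9} {q10}
  V5: {q1} {q2} {q5,q9,q10} {q7,q8}
  V12: {q8} {q9} {q11}
  V13: {q9}
  V14: {q9}
  V15: {q7,q8} {q9}
  V23: {q6,q10} {q9}
  V24: {q9} {q10}
  V25: {q5,q9,q10} {q8}
  V34: {q9} {q10}
  V35: {q2} {q9} {q10}
  V45: {q9} {q10}
  V123: {q9}
  V124: {q9}
  V125: {q8} {q9}
  V134: {q9}
  V135: {q9}
  V145: {q9}
  V234: {q9} {q10}
  V235: {q9} {q10}
  V245: {q9} {q10}
  V345: {q9} {q10}
  V1234: {q9}
  V1235: {q9}
  V1245: {q9}
  V1345: {q9}
  V2345: {q9} {q10}
  V12345: {q9}
C dims 16,20,15,6; δ0: rk 10, SNF 1^10; δ1: rk 10, SNF 1^10; δ2: rk 5, SNF 1^5
Ȟ^0: (16−10)−0=6 ⇒ Z^6
Ȟ^1: (20−10)−10=0 ⇒ 0
Ȟ^2: (15−5)−10=0 ⇒ 0


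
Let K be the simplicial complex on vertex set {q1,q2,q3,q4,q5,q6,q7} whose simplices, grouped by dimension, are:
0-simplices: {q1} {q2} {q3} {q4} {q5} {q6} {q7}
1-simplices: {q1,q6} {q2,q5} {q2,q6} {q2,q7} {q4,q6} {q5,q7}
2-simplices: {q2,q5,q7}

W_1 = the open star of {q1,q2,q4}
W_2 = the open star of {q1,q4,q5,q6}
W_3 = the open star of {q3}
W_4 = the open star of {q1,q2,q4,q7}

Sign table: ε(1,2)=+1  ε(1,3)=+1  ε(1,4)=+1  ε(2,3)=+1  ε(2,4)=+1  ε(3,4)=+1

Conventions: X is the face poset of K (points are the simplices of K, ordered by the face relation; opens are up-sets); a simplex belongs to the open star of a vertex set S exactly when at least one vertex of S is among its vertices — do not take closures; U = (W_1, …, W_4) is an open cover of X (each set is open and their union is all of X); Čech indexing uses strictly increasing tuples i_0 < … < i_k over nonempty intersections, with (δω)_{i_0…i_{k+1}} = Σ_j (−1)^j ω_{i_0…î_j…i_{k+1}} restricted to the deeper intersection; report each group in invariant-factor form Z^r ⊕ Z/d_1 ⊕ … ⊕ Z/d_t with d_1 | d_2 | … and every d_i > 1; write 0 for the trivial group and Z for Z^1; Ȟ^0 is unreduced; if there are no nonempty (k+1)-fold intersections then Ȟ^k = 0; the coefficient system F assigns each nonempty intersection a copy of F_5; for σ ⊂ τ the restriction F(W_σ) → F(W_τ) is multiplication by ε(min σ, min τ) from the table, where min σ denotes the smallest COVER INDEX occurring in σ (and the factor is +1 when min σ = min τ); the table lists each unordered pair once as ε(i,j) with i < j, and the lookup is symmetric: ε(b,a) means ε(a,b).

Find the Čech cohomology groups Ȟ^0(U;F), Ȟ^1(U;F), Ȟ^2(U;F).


Ȟ^0 = Z/5 ⊕ Z/5, Ȟ^1 = 0, Ȟ^2 = 0

intersection data:
  W1={{q1},{q2},{q4},{q1,q6},{q2,q5},{q2,q6},{q2,q7},{q4,q6},{q2,q5,q7}} W2={{q1},{q4},{q5},{q6},{q1,q6},{q2,q5},{q2,q6},{q4,q6},{q5,q7},{q2,q5,q7}} W3={{q3}} W4={{q1},{q2},{q4},{q7},{q1,q6},{q2,q5},{q2,q6},{q2,q7},{q4,q6},{q5,q7},{q2,q5,q7}}
  W12={{q1},{q4},{q1,q6},{q2,q5},{q2,q6},{q4,q6},{q2,q5,q7}} W14={{q1},{q2},{q4},{q1,q6},{q2,q5},{q2,q6},{q2,q7},{q4,q6},{q2,q5,q7}} W24={{q1},{q4},{q1,q6},{q2,q5},{q2,q6},{q4,q6},{q5,q7},{q2,q5,q7}}
  W124={{q1},{q4},{q1,q6},{q2,q5},{q2,q6},{q4,q6},{q2,q5,q7}}
C dims 4,3,1; δ0: rk_F5 2; δ1: rk_F5 1
Ȟ^0 = (4 − 2) − 0 = 2, so Ȟ^0 ≅ Z/5 ⊕ Z/5
Ȟ^1 = (3 − 1) − 2 = 0, so Ȟ^1 ≅ 0
Ȟ^2 = (1 − 0) − 1 = 0, so Ȟ^2 ≅ 0


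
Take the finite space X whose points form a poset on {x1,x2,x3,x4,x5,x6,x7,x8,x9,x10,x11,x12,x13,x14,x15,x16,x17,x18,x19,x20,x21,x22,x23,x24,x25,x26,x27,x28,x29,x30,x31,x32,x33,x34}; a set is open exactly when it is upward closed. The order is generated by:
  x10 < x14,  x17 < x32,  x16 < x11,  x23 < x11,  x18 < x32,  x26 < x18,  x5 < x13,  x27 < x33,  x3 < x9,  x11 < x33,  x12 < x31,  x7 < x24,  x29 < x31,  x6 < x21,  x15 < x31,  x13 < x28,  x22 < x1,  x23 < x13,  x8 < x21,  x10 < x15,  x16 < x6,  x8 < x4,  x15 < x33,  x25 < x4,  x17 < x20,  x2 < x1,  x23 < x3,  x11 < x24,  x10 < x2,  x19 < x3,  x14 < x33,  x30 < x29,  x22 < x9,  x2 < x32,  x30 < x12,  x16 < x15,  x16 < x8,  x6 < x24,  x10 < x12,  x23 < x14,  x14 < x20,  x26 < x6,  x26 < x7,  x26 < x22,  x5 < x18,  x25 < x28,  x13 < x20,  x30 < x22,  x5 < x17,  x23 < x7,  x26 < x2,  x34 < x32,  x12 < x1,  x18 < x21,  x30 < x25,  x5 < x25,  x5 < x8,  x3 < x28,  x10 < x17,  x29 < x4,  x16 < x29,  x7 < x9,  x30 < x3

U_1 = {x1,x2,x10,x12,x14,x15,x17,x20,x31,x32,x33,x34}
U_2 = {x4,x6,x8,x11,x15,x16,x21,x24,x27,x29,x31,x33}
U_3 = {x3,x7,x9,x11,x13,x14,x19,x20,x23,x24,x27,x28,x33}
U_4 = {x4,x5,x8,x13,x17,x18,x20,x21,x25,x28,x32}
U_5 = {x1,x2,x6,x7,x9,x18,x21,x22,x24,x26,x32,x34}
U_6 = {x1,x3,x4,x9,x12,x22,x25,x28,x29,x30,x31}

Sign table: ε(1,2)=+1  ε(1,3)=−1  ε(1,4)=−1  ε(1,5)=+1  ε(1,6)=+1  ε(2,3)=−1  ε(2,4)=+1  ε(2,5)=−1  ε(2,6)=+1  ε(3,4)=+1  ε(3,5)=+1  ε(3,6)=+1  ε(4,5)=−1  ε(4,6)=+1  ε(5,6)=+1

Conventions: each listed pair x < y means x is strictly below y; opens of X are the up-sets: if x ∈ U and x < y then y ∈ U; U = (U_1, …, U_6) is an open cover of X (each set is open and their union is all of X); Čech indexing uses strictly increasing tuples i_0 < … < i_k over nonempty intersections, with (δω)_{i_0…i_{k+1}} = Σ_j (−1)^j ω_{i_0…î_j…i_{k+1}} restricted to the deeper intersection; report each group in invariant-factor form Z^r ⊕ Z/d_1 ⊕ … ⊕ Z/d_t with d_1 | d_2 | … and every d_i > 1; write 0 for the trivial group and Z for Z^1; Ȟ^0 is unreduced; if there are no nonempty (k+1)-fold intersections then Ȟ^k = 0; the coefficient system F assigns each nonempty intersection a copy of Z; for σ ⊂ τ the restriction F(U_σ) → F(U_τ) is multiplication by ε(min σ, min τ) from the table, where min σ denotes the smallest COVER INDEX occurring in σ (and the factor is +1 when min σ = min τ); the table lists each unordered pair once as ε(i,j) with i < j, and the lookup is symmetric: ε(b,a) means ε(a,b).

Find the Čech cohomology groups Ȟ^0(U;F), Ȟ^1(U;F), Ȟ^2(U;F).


Ȟ^0 = 0, Ȟ^1 = Z/2, Ȟ^2 = Z

cover nerve:
  U12={x15,x31,x33} U13={x14,x20,x33} U14={x17,x20,x32} U15={x1,x2,x32,x34} U16={x1,x12,x31} U23={x11,x24,x27,x33} U24={x4,x8,x21} U25={x6,x21,x24} U26={x4,x29,x31} U34={x13,x20,x28} U35={x7,x9,x24} U36={x3,x9,x28} U45={x18,x21,x32} U46={x4,x25,x28} U56={x1,x9,x22}
  U123={x33} U126={x31} U134={x20} U145={x32} U156={x1} U235={x24} U245={x21} U246={x4} U346={x28} U356={x9}
C dims 6,15,10; δ0: rk 6, SNF 1^5·2; δ1: rk 9, SNF 1^9
Ȟ^0: (6−6)−0=0 ⇒ 0
Ȟ^1: (15−9)−6=0 plus torsion [2] ⇒ Z/2
Ȟ^2: (10−0)−9=1 ⇒ Z


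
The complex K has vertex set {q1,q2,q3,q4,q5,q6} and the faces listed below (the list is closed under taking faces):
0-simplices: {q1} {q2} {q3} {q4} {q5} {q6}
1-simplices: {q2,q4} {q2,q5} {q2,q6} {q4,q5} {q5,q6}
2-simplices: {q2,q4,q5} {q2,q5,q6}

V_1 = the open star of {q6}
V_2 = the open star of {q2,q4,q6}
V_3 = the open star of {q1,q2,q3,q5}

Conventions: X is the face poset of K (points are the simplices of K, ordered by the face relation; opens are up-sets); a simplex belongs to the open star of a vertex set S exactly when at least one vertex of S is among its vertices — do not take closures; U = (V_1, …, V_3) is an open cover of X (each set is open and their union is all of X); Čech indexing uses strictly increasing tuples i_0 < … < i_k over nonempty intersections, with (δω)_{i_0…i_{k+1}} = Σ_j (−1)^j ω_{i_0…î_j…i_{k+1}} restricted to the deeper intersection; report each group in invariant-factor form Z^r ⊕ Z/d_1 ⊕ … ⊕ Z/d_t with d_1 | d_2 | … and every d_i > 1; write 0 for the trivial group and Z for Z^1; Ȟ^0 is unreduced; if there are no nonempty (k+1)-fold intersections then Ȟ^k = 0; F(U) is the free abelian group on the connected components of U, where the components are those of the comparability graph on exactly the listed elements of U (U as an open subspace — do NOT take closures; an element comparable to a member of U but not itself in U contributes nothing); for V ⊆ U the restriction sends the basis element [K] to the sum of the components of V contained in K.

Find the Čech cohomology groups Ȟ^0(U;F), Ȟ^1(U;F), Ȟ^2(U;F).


nerve of the cover:
  V1={{q6},{q2,q6},{q5,q6},{q2,q5,q6}} V2={{q2},{q4},{q6},{q2,q4},{q2,q5},{q2,q6},{q4,q5},{q5,q6},{q2,q4,q5},{q2,q5,q6}} V3={{q1},{q2},{q3},{q5},{q2,q4},{q2,q5},{q2,q6},{q4,q5},{q5,q6},{q2,q4,q5},{q2,q5,q6}}
  V12={{q6},{q2,q6},{q5,q6},{q2,q5,q6}} V13={{q2,q6},{q5,q6},{q2,q5,q6}} V23={{q2},{q2,q4},{q2,q5},{q2,q6},{q4,q5},{q5,q6},{q2,q4,q5},{q2,q5,q6}}
  V123={{q2,q6},{q5,q6},{q2,q5,q6}}
components per intersection:
  V1: {{q6},{q2,q6},{q5,q6},{q2,q5,q6}}
  V2: {{q2},{q4},{q6},{q2,q4},{q2,q5},{q2,q6},{q4,q5},{q5,q6},{q2,q4,q5},{q2,q5,q6}}
  V3: {{q1}} {{q2},{q5},{q2,q4},{q2,q5},{q2,q6},{q4,q5},{q5,q6},{q2,q4,q5},{q2,q5,q6}} {{q3}}
  V12: {{q6},{q2,q6},{q5,q6},{q2,q5,q6}}
  V13: {{q2,q6},{q5,q6},{q2,q5,q6}}
  V23: {{q2},{q2,q4},{q2,q5},{q2,q6},{q4,q5},{q5,q6},{q2,q4,q5},{q2,q5,q6}}
  V123: {{q2,q6},{q5,q6},{q2,q5,q6}}
C dims 5,3,1; δ0: rk 2, SNF 1^2; δ1: rk 1, SNF 1^1
Ȟ^0 = (5 − 2) − 0 = 3, so Ȟ^0 ≅ Z^3
Ȟ^1 = (3 − 1) − 2 = 0, so Ȟ^1 ≅ 0
Ȟ^2 = (1 − 0) − 1 = 0, so Ȟ^2 ≅ 0

Ȟ^0 = Z^3, Ȟ^1 = 0 and Ȟ^2 = 0


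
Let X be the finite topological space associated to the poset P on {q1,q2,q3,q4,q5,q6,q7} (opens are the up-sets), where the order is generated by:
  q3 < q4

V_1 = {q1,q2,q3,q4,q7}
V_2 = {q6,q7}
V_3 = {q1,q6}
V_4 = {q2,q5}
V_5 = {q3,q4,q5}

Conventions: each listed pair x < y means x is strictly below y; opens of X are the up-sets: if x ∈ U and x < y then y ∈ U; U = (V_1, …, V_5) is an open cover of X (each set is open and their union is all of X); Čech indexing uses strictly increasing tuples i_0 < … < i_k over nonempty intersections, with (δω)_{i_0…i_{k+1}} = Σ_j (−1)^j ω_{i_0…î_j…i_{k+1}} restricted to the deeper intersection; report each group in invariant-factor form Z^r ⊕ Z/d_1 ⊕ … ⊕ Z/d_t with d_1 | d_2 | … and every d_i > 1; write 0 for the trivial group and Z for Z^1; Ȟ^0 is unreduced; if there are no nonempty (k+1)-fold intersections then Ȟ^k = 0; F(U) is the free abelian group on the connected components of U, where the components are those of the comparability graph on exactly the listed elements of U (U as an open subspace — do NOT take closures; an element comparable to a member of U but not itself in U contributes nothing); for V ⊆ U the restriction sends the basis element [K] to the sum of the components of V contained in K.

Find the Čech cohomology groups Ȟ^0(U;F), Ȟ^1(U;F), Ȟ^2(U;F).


intersection data:
  V12={q7} V13={q1} V14={q2} V15={q3,q4} V23={q6} V45={q5}
components per intersection:
  V1: {q1} {q2} {q3,q4} {q7}
  V2: {q6} {q7}
  V3: {q1} {q6}
  V4: {q2} {q5}
  V5: {q3,q4} {q5}
  V12: {q7}
  V13: {q1}
  V14: {q2}
  V15: {q3,q4}
  V23: {q6}
  V45: {q5}
C dims 12,6; δ0: rk 6, SNF 1^6
Ȟ^0 = (12 − 6) − 0 = 6, so Ȟ^0 ≅ Z^6
Ȟ^1 = (6 − 0) − 6 = 0, so Ȟ^1 ≅ 0
Ȟ^2 = (0 − 0) − 0 = 0, so Ȟ^2 ≅ 0

Ȟ^0(U;F) ≅ Z^6, Ȟ^1(U;F) ≅ 0 and Ȟ^2(U;F) ≅ 0


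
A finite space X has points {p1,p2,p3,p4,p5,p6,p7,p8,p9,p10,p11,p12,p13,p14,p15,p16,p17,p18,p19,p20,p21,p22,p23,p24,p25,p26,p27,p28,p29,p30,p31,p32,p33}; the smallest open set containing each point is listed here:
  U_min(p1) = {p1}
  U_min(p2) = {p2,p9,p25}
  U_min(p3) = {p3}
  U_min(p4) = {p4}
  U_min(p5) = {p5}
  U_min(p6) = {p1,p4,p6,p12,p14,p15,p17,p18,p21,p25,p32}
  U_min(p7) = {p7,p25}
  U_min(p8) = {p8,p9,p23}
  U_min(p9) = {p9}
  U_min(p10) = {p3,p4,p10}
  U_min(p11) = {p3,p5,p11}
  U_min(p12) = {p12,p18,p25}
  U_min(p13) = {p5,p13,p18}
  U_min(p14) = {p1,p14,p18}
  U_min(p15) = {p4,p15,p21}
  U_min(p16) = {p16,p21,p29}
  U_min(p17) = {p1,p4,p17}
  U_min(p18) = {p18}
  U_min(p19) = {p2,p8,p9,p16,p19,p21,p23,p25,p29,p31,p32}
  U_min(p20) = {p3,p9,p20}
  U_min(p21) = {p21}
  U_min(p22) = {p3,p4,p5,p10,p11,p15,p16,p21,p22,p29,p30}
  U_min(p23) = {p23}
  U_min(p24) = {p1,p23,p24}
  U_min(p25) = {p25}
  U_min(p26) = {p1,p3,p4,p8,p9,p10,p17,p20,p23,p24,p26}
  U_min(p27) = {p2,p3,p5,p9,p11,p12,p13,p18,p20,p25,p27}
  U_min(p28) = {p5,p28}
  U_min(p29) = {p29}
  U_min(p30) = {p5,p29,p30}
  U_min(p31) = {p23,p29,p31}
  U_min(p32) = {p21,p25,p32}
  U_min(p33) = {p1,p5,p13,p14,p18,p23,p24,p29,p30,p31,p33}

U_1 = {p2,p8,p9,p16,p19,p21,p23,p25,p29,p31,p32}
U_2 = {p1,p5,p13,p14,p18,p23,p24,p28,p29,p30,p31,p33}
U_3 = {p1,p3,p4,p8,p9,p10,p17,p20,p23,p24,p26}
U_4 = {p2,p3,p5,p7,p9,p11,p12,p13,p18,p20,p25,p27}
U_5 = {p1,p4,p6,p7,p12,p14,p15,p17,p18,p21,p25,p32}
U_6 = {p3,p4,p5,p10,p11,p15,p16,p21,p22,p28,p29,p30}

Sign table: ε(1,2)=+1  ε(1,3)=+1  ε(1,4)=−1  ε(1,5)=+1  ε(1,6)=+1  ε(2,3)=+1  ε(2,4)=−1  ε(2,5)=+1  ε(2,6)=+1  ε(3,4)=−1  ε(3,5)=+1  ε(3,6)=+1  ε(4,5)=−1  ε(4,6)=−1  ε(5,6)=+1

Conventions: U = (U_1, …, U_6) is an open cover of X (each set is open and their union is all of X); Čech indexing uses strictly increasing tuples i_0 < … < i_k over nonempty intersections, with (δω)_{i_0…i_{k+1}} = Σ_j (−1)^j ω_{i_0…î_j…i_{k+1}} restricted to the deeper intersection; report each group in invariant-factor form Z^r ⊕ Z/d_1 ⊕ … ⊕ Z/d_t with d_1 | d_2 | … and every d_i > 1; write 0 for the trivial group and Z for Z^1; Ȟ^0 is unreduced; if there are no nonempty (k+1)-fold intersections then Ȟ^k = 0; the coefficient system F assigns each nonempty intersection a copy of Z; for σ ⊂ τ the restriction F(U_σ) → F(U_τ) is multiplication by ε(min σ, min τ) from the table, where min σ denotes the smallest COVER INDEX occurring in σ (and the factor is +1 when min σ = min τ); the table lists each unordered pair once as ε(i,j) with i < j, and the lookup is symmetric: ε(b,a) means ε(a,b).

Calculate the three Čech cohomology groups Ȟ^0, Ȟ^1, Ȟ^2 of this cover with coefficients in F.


intersection data:
  U12={p23,p29,p31} U13={p8,p9,p23} U14={p2,p9,p25} U15={p21,p25,p32} U16={p16,p21,p29} U23={p1,p23,p24} U24={p5,p13,p18} U25={p1,p14,p18} U26={p5,p28,p29,p30} U34={p3,p9,p20} U35={p1,p4,p17} U36={p3,p4,p10} U45={p7,p12,p18,p25} U46={p3,p5,p11} U56={p4,p15,p21}
  U123={p23} U126={p29} U134={p9} U145={p25} U156={p21} U235={p1} U245={p18} U246={p5} U346={p3} U356={p4}
C dims 6,15,10; δ0: rk 5, SNF 1^5; δ1: rk 10, SNF 1^9·2
Ȟ^0 = (6 − 5) − 0 = 1, so Ȟ^0 ≅ Z
Ȟ^1 = (15 − 10) − 5 = 0, so Ȟ^1 ≅ 0
Ȟ^2 = (10 − 0) − 10 = 0 plus torsion [2], so Ȟ^2 ≅ Z/2

Ȟ^0 ≅ Z, Ȟ^1 ≅ 0, Ȟ^2 ≅ Z/2
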